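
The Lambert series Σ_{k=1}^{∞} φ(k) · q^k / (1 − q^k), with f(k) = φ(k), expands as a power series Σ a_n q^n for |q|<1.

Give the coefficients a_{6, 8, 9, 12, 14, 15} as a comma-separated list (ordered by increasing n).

d|6:{6,3,2,1}  Σφ=2+2+1+1=6
n=8: 1·8 2·4 4·2 8·1  φ→[1+1+2+4]=8
q^9  k|9↦φ(k): 1:1 3:2 9:6  a_9=9
n=12: 12·1 6·2 4·3 3·4 2·6 1·12  φ→[4+2+2+2+1+1]=12
d|14:{1,2,7,14}  Σφ=1+1+6+6=14
q^15  k|15↦φ(k): 15:8 5:4 3:2 1:1  a_15=15

6, 8, 9, 12, 14, 15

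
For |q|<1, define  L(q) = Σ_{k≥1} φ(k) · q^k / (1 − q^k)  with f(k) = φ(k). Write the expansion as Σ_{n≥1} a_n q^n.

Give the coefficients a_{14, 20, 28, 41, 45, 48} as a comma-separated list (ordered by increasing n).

n=14: 14·1 7·2 2·7 1·14  φ→[6+6+1+1]=14
q^20  k|20↦φ(k): 20:8 10:4 5:4 4:2 2:1 1:1  a_20=20
q^28  k|28↦φ(k): 1:1 2:1 4:2 7:6 14:6 28:12  a_28=28
q^41  k|41↦φ(k): 41:40 1:1  a_41=41
n=45: 45·1 15·3 9·5 5·9 3·15 1·45  φ→[24+8+6+4+2+1]=45
n=48: 48·1 24·2 16·3 12·4 8·6 6·8 4·12 3·16 2·24 1·48  φ→[16+8+8+4+4+2+2+2+1+1]=48

14, 20, 28, 41, 45, 48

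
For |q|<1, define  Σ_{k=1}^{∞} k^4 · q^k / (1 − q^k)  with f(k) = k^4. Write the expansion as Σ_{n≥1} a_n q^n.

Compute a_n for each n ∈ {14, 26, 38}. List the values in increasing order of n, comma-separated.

d|14:{1,2,7,14}  Σf=1+16+2401+38416=40834
[q^26] f(1)=1,f(2)=16,f(13)=28561,f(26)=456976 ⇒ 485554
q^38  k|38↦f(k): 38:2085136 19:130321 2:16 1:1  a_38=2215474

40834, 485554, 2215474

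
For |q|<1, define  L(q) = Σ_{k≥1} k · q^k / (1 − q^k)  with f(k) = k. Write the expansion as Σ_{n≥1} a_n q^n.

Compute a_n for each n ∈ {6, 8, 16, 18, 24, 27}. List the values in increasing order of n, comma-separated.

12, 15, 31, 39, 60, 40

q^6  k|6↦f(k): 1:1 2:2 3:3 6:6  a_6=12
d|8:{8,4,2,1}  Σf=8+4+2+1=15
q^16  k|16↦f(k): 16:16 8:8 4:4 2:2 1:1  a_16=31
n=18: 1·18 2·9 3·6 6·3 9·2 18·1  f→[1+2+3+6+9+18]=39
q^24  k|24↦f(k): 1:1 2:2 3:3 4:4 6:6 8:8 12:12 24:24  a_24=60
q^27  k|27↦f(k): 27:27 9:9 3:3 1:1  a_27=40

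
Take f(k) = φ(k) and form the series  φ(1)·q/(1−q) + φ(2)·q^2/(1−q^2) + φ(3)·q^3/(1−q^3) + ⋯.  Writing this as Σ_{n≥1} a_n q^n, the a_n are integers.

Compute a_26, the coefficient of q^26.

q^26  k|26↦φ(k): 1:1 2:1 13:12 26:12  a_26=26

a_26 = 26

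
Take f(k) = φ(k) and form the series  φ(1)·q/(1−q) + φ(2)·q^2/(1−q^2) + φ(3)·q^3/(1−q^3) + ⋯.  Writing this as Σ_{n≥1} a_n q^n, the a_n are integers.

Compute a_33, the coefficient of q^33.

[q^33] φ(1)=1,φ(3)=2,φ(11)=10,φ(33)=20 ⇒ 33

a_33 = 33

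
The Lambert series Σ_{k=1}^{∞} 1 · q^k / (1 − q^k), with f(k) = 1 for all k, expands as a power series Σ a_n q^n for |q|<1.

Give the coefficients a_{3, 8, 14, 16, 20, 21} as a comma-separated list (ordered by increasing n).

2, 4, 4, 5, 6, 4

q^3  k|3↦f(k): 3:1 1:1  a_3=2
q^8  k|8↦f(k): 8:1 4:1 2:1 1:1  a_8=4
d|14:{14,7,2,1}  Σf=1+1+1+1=4
[q^16] f(1)=1,f(2)=1,f(4)=1,f(8)=1,f(16)=1 ⇒ 5
q^20  k|20↦f(k): 20:1 10:1 5:1 4:1 2:1 1:1  a_20=6
d|21:{1,3,7,21}  Σf=1+1+1+1=4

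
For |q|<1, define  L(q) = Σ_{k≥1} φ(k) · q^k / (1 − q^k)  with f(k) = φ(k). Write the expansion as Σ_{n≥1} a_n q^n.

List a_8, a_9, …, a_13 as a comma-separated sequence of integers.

[q^8] φ(8)=4,φ(4)=2,φ(2)=1,φ(1)=1 ⇒ 8
d|9:{1,3,9}  Σφ=1+2+6=9
q^10  k|10↦φ(k): 10:4 5:4 2:1 1:1  a_10=10
d|11:{1,11}  Σφ=1+10=11
[q^12] φ(12)=4,φ(6)=2,φ(4)=2,φ(3)=2,φ(2)=1,φ(1)=1 ⇒ 12
q^13  k|13↦φ(k): 1:1 13:12  a_13=13

8, 9, 10, 11, 12, 13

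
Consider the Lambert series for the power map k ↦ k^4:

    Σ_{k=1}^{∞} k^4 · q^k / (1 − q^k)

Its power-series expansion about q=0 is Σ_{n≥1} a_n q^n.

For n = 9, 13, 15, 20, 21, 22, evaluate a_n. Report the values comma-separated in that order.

d|9:{1,3,9}  Σf=1+81+6561=6643
n=13: 1·13 13·1  f→[1+28561]=28562
d|15:{15,5,3,1}  Σf=50625+625+81+1=51332
n=20: 20·1 10·2 5·4 4·5 2·10 1·20  f→[160000+10000+625+256+16+1]=170898
d|21:{21,7,3,1}  Σf=194481+2401+81+1=196964
d|22:{1,2,11,22}  Σf=1+16+14641+234256=248914

6643, 28562, 51332, 170898, 196964, 248914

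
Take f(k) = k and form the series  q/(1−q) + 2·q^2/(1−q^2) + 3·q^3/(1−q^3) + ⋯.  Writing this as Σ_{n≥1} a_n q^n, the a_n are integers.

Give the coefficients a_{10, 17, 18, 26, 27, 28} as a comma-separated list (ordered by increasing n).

[q^10] f(1)=1,f(2)=2,f(5)=5,f(10)=10 ⇒ 18
n=17: 1·17 17·1  f→[1+17]=18
n=18: 1·18 2·9 3·6 6·3 9·2 18·1  f→[1+2+3+6+9+18]=39
n=26: 1·26 2·13 13·2 26·1  f→[1+2+13+26]=42
q^27  k|27↦f(k): 1:1 3:3 9:9 27:27  a_27=40
q^28  k|28↦f(k): 28:28 14:14 7:7 4:4 2:2 1:1  a_28=56

18, 18, 39, 42, 40, 56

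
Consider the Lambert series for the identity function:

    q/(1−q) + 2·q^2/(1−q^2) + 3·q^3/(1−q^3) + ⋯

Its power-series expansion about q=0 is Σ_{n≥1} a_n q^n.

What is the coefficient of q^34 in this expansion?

a_34 = 54

n=34: 34·1 17·2 2·17 1·34  f→[34+17+2+1]=54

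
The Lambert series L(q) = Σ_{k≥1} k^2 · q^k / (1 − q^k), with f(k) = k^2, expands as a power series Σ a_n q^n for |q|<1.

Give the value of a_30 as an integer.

d|30:{1,2,3,5,6,10,15,30}  Σf=1+4+9+25+36+100+225+900=1300

a_30 = 1300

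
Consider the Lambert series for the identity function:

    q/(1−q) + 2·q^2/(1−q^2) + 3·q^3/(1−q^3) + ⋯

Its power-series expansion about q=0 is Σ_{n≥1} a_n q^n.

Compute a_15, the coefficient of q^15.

a_15 = 24

[q^15] f(1)=1,f(3)=3,f(5)=5,f(15)=15 ⇒ 24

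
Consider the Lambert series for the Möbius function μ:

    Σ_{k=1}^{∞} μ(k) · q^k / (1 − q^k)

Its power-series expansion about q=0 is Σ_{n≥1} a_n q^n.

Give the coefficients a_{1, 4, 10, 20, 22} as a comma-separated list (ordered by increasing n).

q^1  k|1↦μ(k): 1:1  a_1=1
d|4:{1,2,4}  Σμ=1+(-1)+0=0
q^10  k|10↦μ(k): 10:1 5:-1 2:-1 1:1  a_10=0
d|20:{20,10,5,4,2,1}  Σμ=0+1+(-1)+0+(-1)+1=0
n=22: 22·1 11·2 2·11 1·22  μ→[1+(-1)+(-1)+1]=0

1, 0, 0, 0, 0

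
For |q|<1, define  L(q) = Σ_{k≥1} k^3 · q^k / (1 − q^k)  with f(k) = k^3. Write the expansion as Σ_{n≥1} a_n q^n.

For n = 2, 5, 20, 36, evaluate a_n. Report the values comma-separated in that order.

d|2:{1,2}  Σf=1+8=9
d|5:{1,5}  Σf=1+125=126
d|20:{1,2,4,5,10,20}  Σf=1+8+64+125+1000+8000=9198
d|36:{1,2,3,4,6,9,12,18,36}  Σf=1+8+27+64+216+729+1728+5832+46656=55261

9, 126, 9198, 55261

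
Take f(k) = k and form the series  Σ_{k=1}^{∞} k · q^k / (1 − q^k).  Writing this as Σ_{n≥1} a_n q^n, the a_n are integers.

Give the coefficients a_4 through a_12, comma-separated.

7, 6, 12, 8, 15, 13, 18, 12, 28

d|4:{4,2,1}  Σf=4+2+1=7
d|5:{5,1}  Σf=5+1=6
d|6:{1,2,3,6}  Σf=1+2+3+6=12
q^7  k|7↦f(k): 1:1 7:7  a_7=8
d|8:{1,2,4,8}  Σf=1+2+4+8=15
[q^9] f(9)=9,f(3)=3,f(1)=1 ⇒ 13
n=10: 1·10 2·5 5·2 10·1  f→[1+2+5+10]=18
d|11:{1,11}  Σf=1+11=12
d|12:{12,6,4,3,2,1}  Σf=12+6+4+3+2+1=28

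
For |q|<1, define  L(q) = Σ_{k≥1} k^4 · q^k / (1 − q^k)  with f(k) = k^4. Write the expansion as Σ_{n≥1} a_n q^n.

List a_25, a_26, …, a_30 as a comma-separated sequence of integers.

391251, 485554, 538084, 655746, 707282, 872644

q^25  k|25↦f(k): 1:1 5:625 25:390625  a_25=391251
d|26:{26,13,2,1}  Σf=456976+28561+16+1=485554
n=27: 27·1 9·3 3·9 1·27  f→[531441+6561+81+1]=538084
[q^28] f(28)=614656,f(14)=38416,f(7)=2401,f(4)=256,f(2)=16,f(1)=1 ⇒ 655746
q^29  k|29↦f(k): 29:707281 1:1  a_29=707282
n=30: 1·30 2·15 3·10 5·6 6·5 10·3 15·2 30·1  f→[1+16+81+625+1296+10000+50625+810000]=872644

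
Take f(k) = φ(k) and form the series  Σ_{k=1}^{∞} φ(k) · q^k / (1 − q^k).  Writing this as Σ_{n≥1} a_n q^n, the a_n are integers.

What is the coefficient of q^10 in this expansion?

[q^10] φ(10)=4,φ(5)=4,φ(2)=1,φ(1)=1 ⇒ 10

a_10 = 10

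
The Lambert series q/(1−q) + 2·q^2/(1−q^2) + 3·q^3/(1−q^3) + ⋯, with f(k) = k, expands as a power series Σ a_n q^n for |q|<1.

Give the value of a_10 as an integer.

a_10 = 18

d|10:{1,2,5,10}  Σf=1+2+5+10=18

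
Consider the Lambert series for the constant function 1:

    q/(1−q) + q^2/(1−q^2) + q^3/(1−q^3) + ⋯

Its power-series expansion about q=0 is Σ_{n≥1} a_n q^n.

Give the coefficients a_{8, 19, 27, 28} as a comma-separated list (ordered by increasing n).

d|8:{1,2,4,8}  Σf=1+1+1+1=4
n=19: 1·19 19·1  f→[1+1]=2
n=27: 27·1 9·3 3·9 1·27  f→[1+1+1+1]=4
n=28: 1·28 2·14 4·7 7·4 14·2 28·1  f→[1+1+1+1+1+1]=6

4, 2, 4, 6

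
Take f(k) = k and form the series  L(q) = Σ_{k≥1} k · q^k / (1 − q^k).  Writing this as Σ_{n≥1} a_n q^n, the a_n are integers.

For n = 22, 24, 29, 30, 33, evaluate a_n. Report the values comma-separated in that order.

q^22  k|22↦f(k): 1:1 2:2 11:11 22:22  a_22=36
n=24: 1·24 2·12 3·8 4·6 6·4 8·3 12·2 24·1  f→[1+2+3+4+6+8+12+24]=60
d|29:{29,1}  Σf=29+1=30
d|30:{30,15,10,6,5,3,2,1}  Σf=30+15+10+6+5+3+2+1=72
[q^33] f(33)=33,f(11)=11,f(3)=3,f(1)=1 ⇒ 48

36, 60, 30, 72, 48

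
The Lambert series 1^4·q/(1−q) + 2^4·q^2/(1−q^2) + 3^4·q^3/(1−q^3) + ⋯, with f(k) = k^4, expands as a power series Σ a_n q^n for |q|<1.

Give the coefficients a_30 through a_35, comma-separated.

872644, 923522, 1118481, 1200644, 1419874, 1503652

[q^30] f(1)=1,f(2)=16,f(3)=81,f(5)=625,f(6)=1296,f(10)=10000,f(15)=50625,f(30)=810000 ⇒ 872644
n=31: 31·1 1·31  f→[923521+1]=923522
q^32  k|32↦f(k): 1:1 2:16 4:256 8:4096 16:65536 32:1048576  a_32=1118481
n=33: 33·1 11·3 3·11 1·33  f→[1185921+14641+81+1]=1200644
q^34  k|34↦f(k): 34:1336336 17:83521 2:16 1:1  a_34=1419874
q^35  k|35↦f(k): 1:1 5:625 7:2401 35:1500625  a_35=1503652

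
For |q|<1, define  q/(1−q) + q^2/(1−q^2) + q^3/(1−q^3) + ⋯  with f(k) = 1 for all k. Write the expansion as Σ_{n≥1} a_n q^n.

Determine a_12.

q^12  k|12↦f(k): 12:1 6:1 4:1 3:1 2:1 1:1  a_12=6

a_12 = 6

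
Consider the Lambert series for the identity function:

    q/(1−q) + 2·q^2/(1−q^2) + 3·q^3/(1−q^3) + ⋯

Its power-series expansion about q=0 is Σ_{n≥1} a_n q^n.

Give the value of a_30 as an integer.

n=30: 1·30 2·15 3·10 5·6 6·5 10·3 15·2 30·1  f→[1+2+3+5+6+10+15+30]=72

a_30 = 72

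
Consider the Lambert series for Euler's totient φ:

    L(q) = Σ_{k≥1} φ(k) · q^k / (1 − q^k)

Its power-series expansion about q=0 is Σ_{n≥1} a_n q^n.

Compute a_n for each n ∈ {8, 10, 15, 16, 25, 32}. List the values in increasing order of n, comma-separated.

n=8: 1·8 2·4 4·2 8·1  φ→[1+1+2+4]=8
d|10:{1,2,5,10}  Σφ=1+1+4+4=10
[q^15] φ(1)=1,φ(3)=2,φ(5)=4,φ(15)=8 ⇒ 15
[q^16] φ(16)=8,φ(8)=4,φ(4)=2,φ(2)=1,φ(1)=1 ⇒ 16
n=25: 25·1 5·5 1·25  φ→[20+4+1]=25
n=32: 1·32 2·16 4·8 8·4 16·2 32·1  φ→[1+1+2+4+8+16]=32

8, 10, 15, 16, 25, 32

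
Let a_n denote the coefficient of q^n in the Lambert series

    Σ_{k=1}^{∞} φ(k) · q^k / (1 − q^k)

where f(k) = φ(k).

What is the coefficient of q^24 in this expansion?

q^24  k|24↦φ(k): 1:1 2:1 3:2 4:2 6:2 8:4 12:4 24:8  a_24=24

a_24 = 24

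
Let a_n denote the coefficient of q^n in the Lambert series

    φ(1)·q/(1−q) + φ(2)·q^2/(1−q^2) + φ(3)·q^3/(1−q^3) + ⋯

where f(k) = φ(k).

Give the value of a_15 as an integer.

d|15:{1,3,5,15}  Σφ=1+2+4+8=15

a_15 = 15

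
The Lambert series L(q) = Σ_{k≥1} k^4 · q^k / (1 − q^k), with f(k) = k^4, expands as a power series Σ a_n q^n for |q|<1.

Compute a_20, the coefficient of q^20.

n=20: 1·20 2·10 4·5 5·4 10·2 20·1  f→[1+16+256+625+10000+160000]=170898

a_20 = 170898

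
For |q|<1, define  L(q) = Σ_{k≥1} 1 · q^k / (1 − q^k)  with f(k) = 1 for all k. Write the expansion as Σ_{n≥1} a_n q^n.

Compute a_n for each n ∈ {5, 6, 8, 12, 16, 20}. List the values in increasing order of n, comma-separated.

2, 4, 4, 6, 5, 6

n=5: 5·1 1·5  f→[1+1]=2
n=6: 1·6 2·3 3·2 6·1  f→[1+1+1+1]=4
[q^8] f(8)=1,f(4)=1,f(2)=1,f(1)=1 ⇒ 4
[q^12] f(1)=1,f(2)=1,f(3)=1,f(4)=1,f(6)=1,f(12)=1 ⇒ 6
q^16  k|16↦f(k): 1:1 2:1 4:1 8:1 16:1  a_16=5
n=20: 20·1 10·2 5·4 4·5 2·10 1·20  f→[1+1+1+1+1+1]=6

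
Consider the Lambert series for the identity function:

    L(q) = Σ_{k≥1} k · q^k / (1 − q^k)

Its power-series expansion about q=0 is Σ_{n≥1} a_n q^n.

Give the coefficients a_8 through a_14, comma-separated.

15, 13, 18, 12, 28, 14, 24

[q^8] f(8)=8,f(4)=4,f(2)=2,f(1)=1 ⇒ 15
[q^9] f(1)=1,f(3)=3,f(9)=9 ⇒ 13
d|10:{1,2,5,10}  Σf=1+2+5+10=18
q^11  k|11↦f(k): 1:1 11:11  a_11=12
q^12  k|12↦f(k): 1:1 2:2 3:3 4:4 6:6 12:12  a_12=28
[q^13] f(1)=1,f(13)=13 ⇒ 14
q^14  k|14↦f(k): 14:14 7:7 2:2 1:1  a_14=24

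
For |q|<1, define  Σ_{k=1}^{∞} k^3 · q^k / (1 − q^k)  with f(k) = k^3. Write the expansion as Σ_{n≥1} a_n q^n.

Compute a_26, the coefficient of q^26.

d|26:{26,13,2,1}  Σf=17576+2197+8+1=19782

a_26 = 19782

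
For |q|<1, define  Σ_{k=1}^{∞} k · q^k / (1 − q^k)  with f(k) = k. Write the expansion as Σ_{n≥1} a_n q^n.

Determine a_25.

a_25 = 31

d|25:{1,5,25}  Σf=1+5+25=31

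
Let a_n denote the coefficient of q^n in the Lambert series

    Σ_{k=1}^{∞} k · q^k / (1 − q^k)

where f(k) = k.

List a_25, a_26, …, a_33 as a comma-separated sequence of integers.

31, 42, 40, 56, 30, 72, 32, 63, 48

d|25:{1,5,25}  Σf=1+5+25=31
q^26  k|26↦f(k): 1:1 2:2 13:13 26:26  a_26=42
q^27  k|27↦f(k): 27:27 9:9 3:3 1:1  a_27=40
d|28:{1,2,4,7,14,28}  Σf=1+2+4+7+14+28=56
q^29  k|29↦f(k): 29:29 1:1  a_29=30
n=30: 1·30 2·15 3·10 5·6 6·5 10·3 15·2 30·1  f→[1+2+3+5+6+10+15+30]=72
q^31  k|31↦f(k): 31:31 1:1  a_31=32
[q^32] f(1)=1,f(2)=2,f(4)=4,f(8)=8,f(16)=16,f(32)=32 ⇒ 63
[q^33] f(1)=1,f(3)=3,f(11)=11,f(33)=33 ⇒ 48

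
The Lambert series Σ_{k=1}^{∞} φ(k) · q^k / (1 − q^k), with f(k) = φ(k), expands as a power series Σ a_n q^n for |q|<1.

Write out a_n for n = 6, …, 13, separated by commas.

q^6  k|6↦φ(k): 1:1 2:1 3:2 6:2  a_6=6
q^7  k|7↦φ(k): 1:1 7:6  a_7=7
n=8: 8·1 4·2 2·4 1·8  φ→[4+2+1+1]=8
q^9  k|9↦φ(k): 1:1 3:2 9:6  a_9=9
[q^10] φ(10)=4,φ(5)=4,φ(2)=1,φ(1)=1 ⇒ 10
d|11:{11,1}  Σφ=10+1=11
[q^12] φ(12)=4,φ(6)=2,φ(4)=2,φ(3)=2,φ(2)=1,φ(1)=1 ⇒ 12
[q^13] φ(13)=12,φ(1)=1 ⇒ 13

6, 7, 8, 9, 10, 11, 12, 13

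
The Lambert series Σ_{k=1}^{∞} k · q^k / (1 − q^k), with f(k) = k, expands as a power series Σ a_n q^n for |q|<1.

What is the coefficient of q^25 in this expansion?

d|25:{1,5,25}  Σf=1+5+25=31

a_25 = 31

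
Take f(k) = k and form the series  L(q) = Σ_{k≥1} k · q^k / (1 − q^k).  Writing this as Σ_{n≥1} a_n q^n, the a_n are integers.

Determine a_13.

a_13 = 14

q^13  k|13↦f(k): 1:1 13:13  a_13=14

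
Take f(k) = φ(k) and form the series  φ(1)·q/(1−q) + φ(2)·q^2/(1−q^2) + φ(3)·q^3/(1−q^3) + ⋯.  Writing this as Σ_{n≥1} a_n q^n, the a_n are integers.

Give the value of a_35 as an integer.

d|35:{35,7,5,1}  Σφ=24+6+4+1=35

a_35 = 35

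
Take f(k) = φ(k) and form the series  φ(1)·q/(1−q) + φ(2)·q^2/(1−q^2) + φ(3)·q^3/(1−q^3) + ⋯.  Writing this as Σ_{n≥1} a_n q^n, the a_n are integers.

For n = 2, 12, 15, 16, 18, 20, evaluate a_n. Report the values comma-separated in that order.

d|2:{1,2}  Σφ=1+1=2
[q^12] φ(12)=4,φ(6)=2,φ(4)=2,φ(3)=2,φ(2)=1,φ(1)=1 ⇒ 12
[q^15] φ(1)=1,φ(3)=2,φ(5)=4,φ(15)=8 ⇒ 15
n=16: 1·16 2·8 4·4 8·2 16·1  φ→[1+1+2+4+8]=16
n=18: 18·1 9·2 6·3 3·6 2·9 1·18  φ→[6+6+2+2+1+1]=18
n=20: 20·1 10·2 5·4 4·5 2·10 1·20  φ→[8+4+4+2+1+1]=20

2, 12, 15, 16, 18, 20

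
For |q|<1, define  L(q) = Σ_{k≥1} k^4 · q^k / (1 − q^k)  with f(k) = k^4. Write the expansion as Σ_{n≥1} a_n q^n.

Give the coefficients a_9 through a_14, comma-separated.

n=9: 1·9 3·3 9·1  f→[1+81+6561]=6643
d|10:{10,5,2,1}  Σf=10000+625+16+1=10642
q^11  k|11↦f(k): 1:1 11:14641  a_11=14642
n=12: 1·12 2·6 3·4 4·3 6·2 12·1  f→[1+16+81+256+1296+20736]=22386
n=13: 1·13 13·1  f→[1+28561]=28562
q^14  k|14↦f(k): 1:1 2:16 7:2401 14:38416  a_14=40834

6643, 10642, 14642, 22386, 28562, 40834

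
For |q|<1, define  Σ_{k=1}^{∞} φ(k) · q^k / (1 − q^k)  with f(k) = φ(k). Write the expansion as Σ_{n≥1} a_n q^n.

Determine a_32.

q^32  k|32↦φ(k): 32:16 16:8 8:4 4:2 2:1 1:1  a_32=32

a_32 = 32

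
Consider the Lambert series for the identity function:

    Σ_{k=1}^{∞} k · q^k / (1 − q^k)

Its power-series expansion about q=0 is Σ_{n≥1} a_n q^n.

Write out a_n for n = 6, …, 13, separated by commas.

12, 8, 15, 13, 18, 12, 28, 14

[q^6] f(1)=1,f(2)=2,f(3)=3,f(6)=6 ⇒ 12
d|7:{7,1}  Σf=7+1=8
[q^8] f(1)=1,f(2)=2,f(4)=4,f(8)=8 ⇒ 15
d|9:{9,3,1}  Σf=9+3+1=13
n=10: 10·1 5·2 2·5 1·10  f→[10+5+2+1]=18
d|11:{1,11}  Σf=1+11=12
[q^12] f(12)=12,f(6)=6,f(4)=4,f(3)=3,f(2)=2,f(1)=1 ⇒ 28
q^13  k|13↦f(k): 1:1 13:13  a_13=14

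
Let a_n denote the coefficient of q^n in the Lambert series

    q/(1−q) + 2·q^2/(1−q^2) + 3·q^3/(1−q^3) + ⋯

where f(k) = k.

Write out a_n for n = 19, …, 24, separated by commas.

[q^19] f(19)=19,f(1)=1 ⇒ 20
d|20:{20,10,5,4,2,1}  Σf=20+10+5+4+2+1=42
[q^21] f(21)=21,f(7)=7,f(3)=3,f(1)=1 ⇒ 32
q^22  k|22↦f(k): 1:1 2:2 11:11 22:22  a_22=36
q^23  k|23↦f(k): 1:1 23:23  a_23=24
[q^24] f(1)=1,f(2)=2,f(3)=3,f(4)=4,f(6)=6,f(8)=8,f(12)=12,f(24)=24 ⇒ 60

20, 42, 32, 36, 24, 60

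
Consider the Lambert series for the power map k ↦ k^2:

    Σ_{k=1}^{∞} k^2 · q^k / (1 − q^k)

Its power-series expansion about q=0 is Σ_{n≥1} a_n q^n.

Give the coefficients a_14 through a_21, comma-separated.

[q^14] f(1)=1,f(2)=4,f(7)=49,f(14)=196 ⇒ 250
n=15: 1·15 3·5 5·3 15·1  f→[1+9+25+225]=260
n=16: 16·1 8·2 4·4 2·8 1·16  f→[256+64+16+4+1]=341
d|17:{1,17}  Σf=1+289=290
q^18  k|18↦f(k): 1:1 2:4 3:9 6:36 9:81 18:324  a_18=455
n=19: 19·1 1·19  f→[361+1]=362
[q^20] f(1)=1,f(2)=4,f(4)=16,f(5)=25,f(10)=100,f(20)=400 ⇒ 546
d|21:{21,7,3,1}  Σf=441+49+9+1=500

250, 260, 341, 290, 455, 362, 546, 500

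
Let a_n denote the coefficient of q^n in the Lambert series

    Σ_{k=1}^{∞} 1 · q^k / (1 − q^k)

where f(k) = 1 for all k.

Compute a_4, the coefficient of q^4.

a_4 = 3

n=4: 1·4 2·2 4·1  f→[1+1+1]=3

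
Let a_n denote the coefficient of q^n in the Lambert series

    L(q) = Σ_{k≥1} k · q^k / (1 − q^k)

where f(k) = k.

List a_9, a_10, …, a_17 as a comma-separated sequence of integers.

[q^9] f(9)=9,f(3)=3,f(1)=1 ⇒ 13
[q^10] f(1)=1,f(2)=2,f(5)=5,f(10)=10 ⇒ 18
q^11  k|11↦f(k): 11:11 1:1  a_11=12
[q^12] f(12)=12,f(6)=6,f(4)=4,f(3)=3,f(2)=2,f(1)=1 ⇒ 28
[q^13] f(13)=13,f(1)=1 ⇒ 14
[q^14] f(1)=1,f(2)=2,f(7)=7,f(14)=14 ⇒ 24
q^15  k|15↦f(k): 15:15 5:5 3:3 1:1  a_15=24
q^16  k|16↦f(k): 16:16 8:8 4:4 2:2 1:1  a_16=31
n=17: 17·1 1·17  f→[17+1]=18

13, 18, 12, 28, 14, 24, 24, 31, 18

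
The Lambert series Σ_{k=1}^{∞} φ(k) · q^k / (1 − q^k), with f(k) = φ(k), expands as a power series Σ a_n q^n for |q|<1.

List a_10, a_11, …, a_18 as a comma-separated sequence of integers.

q^10  k|10↦φ(k): 10:4 5:4 2:1 1:1  a_10=10
q^11  k|11↦φ(k): 11:10 1:1  a_11=11
d|12:{1,2,3,4,6,12}  Σφ=1+1+2+2+2+4=12
[q^13] φ(13)=12,φ(1)=1 ⇒ 13
d|14:{14,7,2,1}  Σφ=6+6+1+1=14
[q^15] φ(15)=8,φ(5)=4,φ(3)=2,φ(1)=1 ⇒ 15
n=16: 16·1 8·2 4·4 2·8 1·16  φ→[8+4+2+1+1]=16
n=17: 17·1 1·17  φ→[16+1]=17
n=18: 18·1 9·2 6·3 3·6 2·9 1·18  φ→[6+6+2+2+1+1]=18

10, 11, 12, 13, 14, 15, 16, 17, 18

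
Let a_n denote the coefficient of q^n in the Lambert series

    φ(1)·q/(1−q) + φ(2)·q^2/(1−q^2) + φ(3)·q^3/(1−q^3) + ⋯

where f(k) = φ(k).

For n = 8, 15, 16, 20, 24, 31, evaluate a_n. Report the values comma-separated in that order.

q^8  k|8↦φ(k): 8:4 4:2 2:1 1:1  a_8=8
[q^15] φ(15)=8,φ(5)=4,φ(3)=2,φ(1)=1 ⇒ 15
d|16:{1,2,4,8,16}  Σφ=1+1+2+4+8=16
q^20  k|20↦φ(k): 1:1 2:1 4:2 5:4 10:4 20:8  a_20=20
q^24  k|24↦φ(k): 1:1 2:1 3:2 4:2 6:2 8:4 12:4 24:8  a_24=24
q^31  k|31↦φ(k): 31:30 1:1  a_31=31

8, 15, 16, 20, 24, 31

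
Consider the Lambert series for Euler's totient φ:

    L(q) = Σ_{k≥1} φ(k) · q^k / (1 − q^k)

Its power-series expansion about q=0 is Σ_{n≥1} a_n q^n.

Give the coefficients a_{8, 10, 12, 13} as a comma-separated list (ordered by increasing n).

n=8: 8·1 4·2 2·4 1·8  φ→[4+2+1+1]=8
[q^10] φ(10)=4,φ(5)=4,φ(2)=1,φ(1)=1 ⇒ 10
d|12:{12,6,4,3,2,1}  Σφ=4+2+2+2+1+1=12
d|13:{13,1}  Σφ=12+1=13

8, 10, 12, 13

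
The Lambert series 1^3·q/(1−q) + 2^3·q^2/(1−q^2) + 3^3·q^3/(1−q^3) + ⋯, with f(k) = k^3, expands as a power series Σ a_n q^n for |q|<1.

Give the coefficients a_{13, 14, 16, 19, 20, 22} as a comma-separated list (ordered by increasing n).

2198, 3096, 4681, 6860, 9198, 11988

[q^13] f(13)=2197,f(1)=1 ⇒ 2198
d|14:{14,7,2,1}  Σf=2744+343+8+1=3096
d|16:{16,8,4,2,1}  Σf=4096+512+64+8+1=4681
q^19  k|19↦f(k): 1:1 19:6859  a_19=6860
[q^20] f(1)=1,f(2)=8,f(4)=64,f(5)=125,f(10)=1000,f(20)=8000 ⇒ 9198
q^22  k|22↦f(k): 1:1 2:8 11:1331 22:10648  a_22=11988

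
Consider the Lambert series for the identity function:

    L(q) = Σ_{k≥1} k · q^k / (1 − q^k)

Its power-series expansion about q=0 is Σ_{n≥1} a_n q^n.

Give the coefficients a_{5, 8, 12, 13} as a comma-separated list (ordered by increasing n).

6, 15, 28, 14

n=5: 1·5 5·1  f→[1+5]=6
q^8  k|8↦f(k): 1:1 2:2 4:4 8:8  a_8=15
[q^12] f(12)=12,f(6)=6,f(4)=4,f(3)=3,f(2)=2,f(1)=1 ⇒ 28
q^13  k|13↦f(k): 1:1 13:13  a_13=14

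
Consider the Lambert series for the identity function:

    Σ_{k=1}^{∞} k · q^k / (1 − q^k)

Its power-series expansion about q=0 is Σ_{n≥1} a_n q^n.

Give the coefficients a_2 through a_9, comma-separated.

3, 4, 7, 6, 12, 8, 15, 13

n=2: 1·2 2·1  f→[1+2]=3
[q^3] f(3)=3,f(1)=1 ⇒ 4
[q^4] f(4)=4,f(2)=2,f(1)=1 ⇒ 7
d|5:{1,5}  Σf=1+5=6
d|6:{6,3,2,1}  Σf=6+3+2+1=12
n=7: 1·7 7·1  f→[1+7]=8
[q^8] f(8)=8,f(4)=4,f(2)=2,f(1)=1 ⇒ 15
[q^9] f(1)=1,f(3)=3,f(9)=9 ⇒ 13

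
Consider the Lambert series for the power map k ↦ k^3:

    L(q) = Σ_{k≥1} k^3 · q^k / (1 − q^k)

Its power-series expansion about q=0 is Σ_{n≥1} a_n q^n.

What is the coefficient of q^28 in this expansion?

a_28 = 25112

n=28: 28·1 14·2 7·4 4·7 2·14 1·28  f→[21952+2744+343+64+8+1]=25112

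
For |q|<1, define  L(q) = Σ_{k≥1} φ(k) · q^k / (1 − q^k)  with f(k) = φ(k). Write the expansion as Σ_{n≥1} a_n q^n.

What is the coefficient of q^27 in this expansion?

[q^27] φ(1)=1,φ(3)=2,φ(9)=6,φ(27)=18 ⇒ 27

a_27 = 27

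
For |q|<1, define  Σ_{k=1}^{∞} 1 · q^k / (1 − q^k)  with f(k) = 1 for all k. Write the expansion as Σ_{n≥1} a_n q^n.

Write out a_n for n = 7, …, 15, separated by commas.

2, 4, 3, 4, 2, 6, 2, 4, 4

[q^7] f(7)=1,f(1)=1 ⇒ 2
n=8: 8·1 4·2 2·4 1·8  f→[1+1+1+1]=4
d|9:{9,3,1}  Σf=1+1+1=3
[q^10] f(1)=1,f(2)=1,f(5)=1,f(10)=1 ⇒ 4
d|11:{1,11}  Σf=1+1=2
[q^12] f(12)=1,f(6)=1,f(4)=1,f(3)=1,f(2)=1,f(1)=1 ⇒ 6
q^13  k|13↦f(k): 13:1 1:1  a_13=2
d|14:{14,7,2,1}  Σf=1+1+1+1=4
n=15: 15·1 5·3 3·5 1·15  f→[1+1+1+1]=4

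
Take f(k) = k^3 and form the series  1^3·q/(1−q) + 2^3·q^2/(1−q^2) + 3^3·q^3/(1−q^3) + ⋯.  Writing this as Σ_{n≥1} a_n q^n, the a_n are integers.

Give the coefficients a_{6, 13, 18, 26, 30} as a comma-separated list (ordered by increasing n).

n=6: 1·6 2·3 3·2 6·1  f→[1+8+27+216]=252
[q^13] f(1)=1,f(13)=2197 ⇒ 2198
d|18:{18,9,6,3,2,1}  Σf=5832+729+216+27+8+1=6813
q^26  k|26↦f(k): 1:1 2:8 13:2197 26:17576  a_26=19782
d|30:{1,2,3,5,6,10,15,30}  Σf=1+8+27+125+216+1000+3375+27000=31752

252, 2198, 6813, 19782, 31752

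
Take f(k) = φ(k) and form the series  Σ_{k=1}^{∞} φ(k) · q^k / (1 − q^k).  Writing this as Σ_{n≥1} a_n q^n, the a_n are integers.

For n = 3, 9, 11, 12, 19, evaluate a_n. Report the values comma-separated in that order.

q^3  k|3↦φ(k): 1:1 3:2  a_3=3
q^9  k|9↦φ(k): 1:1 3:2 9:6  a_9=9
q^11  k|11↦φ(k): 1:1 11:10  a_11=11
[q^12] φ(1)=1,φ(2)=1,φ(3)=2,φ(4)=2,φ(6)=2,φ(12)=4 ⇒ 12
q^19  k|19↦φ(k): 1:1 19:18  a_19=19

3, 9, 11, 12, 19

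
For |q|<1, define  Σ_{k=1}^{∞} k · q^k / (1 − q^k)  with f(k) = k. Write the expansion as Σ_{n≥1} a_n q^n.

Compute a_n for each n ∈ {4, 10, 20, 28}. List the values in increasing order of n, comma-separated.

[q^4] f(4)=4,f(2)=2,f(1)=1 ⇒ 7
n=10: 10·1 5·2 2·5 1·10  f→[10+5+2+1]=18
q^20  k|20↦f(k): 1:1 2:2 4:4 5:5 10:10 20:20  a_20=42
q^28  k|28↦f(k): 28:28 14:14 7:7 4:4 2:2 1:1  a_28=56

7, 18, 42, 56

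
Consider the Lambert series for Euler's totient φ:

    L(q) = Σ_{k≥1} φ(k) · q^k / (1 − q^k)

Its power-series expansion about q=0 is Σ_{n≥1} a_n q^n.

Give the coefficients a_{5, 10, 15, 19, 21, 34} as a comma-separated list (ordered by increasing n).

n=5: 1·5 5·1  φ→[1+4]=5
[q^10] φ(10)=4,φ(5)=4,φ(2)=1,φ(1)=1 ⇒ 10
[q^15] φ(1)=1,φ(3)=2,φ(5)=4,φ(15)=8 ⇒ 15
d|19:{19,1}  Σφ=18+1=19
q^21  k|21↦φ(k): 1:1 3:2 7:6 21:12  a_21=21
n=34: 34·1 17·2 2·17 1·34  φ→[16+16+1+1]=34

5, 10, 15, 19, 21, 34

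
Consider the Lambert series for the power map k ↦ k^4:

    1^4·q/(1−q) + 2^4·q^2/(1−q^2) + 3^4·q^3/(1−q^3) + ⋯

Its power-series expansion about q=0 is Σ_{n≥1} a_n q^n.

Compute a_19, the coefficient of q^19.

[q^19] f(1)=1,f(19)=130321 ⇒ 130322

a_19 = 130322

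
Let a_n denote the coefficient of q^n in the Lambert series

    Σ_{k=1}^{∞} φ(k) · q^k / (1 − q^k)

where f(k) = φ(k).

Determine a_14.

[q^14] φ(1)=1,φ(2)=1,φ(7)=6,φ(14)=6 ⇒ 14

a_14 = 14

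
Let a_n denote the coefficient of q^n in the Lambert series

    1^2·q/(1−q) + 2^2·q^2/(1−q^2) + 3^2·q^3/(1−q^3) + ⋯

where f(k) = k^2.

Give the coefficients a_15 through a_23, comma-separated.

q^15  k|15↦f(k): 15:225 5:25 3:9 1:1  a_15=260
q^16  k|16↦f(k): 1:1 2:4 4:16 8:64 16:256  a_16=341
d|17:{17,1}  Σf=289+1=290
d|18:{1,2,3,6,9,18}  Σf=1+4+9+36+81+324=455
n=19: 1·19 19·1  f→[1+361]=362
q^20  k|20↦f(k): 20:400 10:100 5:25 4:16 2:4 1:1  a_20=546
n=21: 1·21 3·7 7·3 21·1  f→[1+9+49+441]=500
d|22:{22,11,2,1}  Σf=484+121+4+1=610
n=23: 1·23 23·1  f→[1+529]=530

260, 341, 290, 455, 362, 546, 500, 610, 530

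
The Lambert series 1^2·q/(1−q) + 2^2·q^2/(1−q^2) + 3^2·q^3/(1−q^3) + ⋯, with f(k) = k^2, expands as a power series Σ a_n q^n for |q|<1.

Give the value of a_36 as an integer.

a_36 = 1911

d|36:{36,18,12,9,6,4,3,2,1}  Σf=1296+324+144+81+36+16+9+4+1=1911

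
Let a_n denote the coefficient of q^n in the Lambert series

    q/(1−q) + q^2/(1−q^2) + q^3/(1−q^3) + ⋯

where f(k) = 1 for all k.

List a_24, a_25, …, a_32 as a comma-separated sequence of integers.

8, 3, 4, 4, 6, 2, 8, 2, 6

d|24:{24,12,8,6,4,3,2,1}  Σf=1+1+1+1+1+1+1+1=8
[q^25] f(25)=1,f(5)=1,f(1)=1 ⇒ 3
[q^26] f(1)=1,f(2)=1,f(13)=1,f(26)=1 ⇒ 4
d|27:{1,3,9,27}  Σf=1+1+1+1=4
q^28  k|28↦f(k): 1:1 2:1 4:1 7:1 14:1 28:1  a_28=6
n=29: 29·1 1·29  f→[1+1]=2
[q^30] f(1)=1,f(2)=1,f(3)=1,f(5)=1,f(6)=1,f(10)=1,f(15)=1,f(30)=1 ⇒ 8
n=31: 31·1 1·31  f→[1+1]=2
d|32:{1,2,4,8,16,32}  Σf=1+1+1+1+1+1=6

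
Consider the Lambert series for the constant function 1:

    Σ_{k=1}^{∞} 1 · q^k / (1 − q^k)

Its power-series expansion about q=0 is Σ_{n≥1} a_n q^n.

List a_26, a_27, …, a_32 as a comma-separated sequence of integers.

4, 4, 6, 2, 8, 2, 6

[q^26] f(1)=1,f(2)=1,f(13)=1,f(26)=1 ⇒ 4
n=27: 27·1 9·3 3·9 1·27  f→[1+1+1+1]=4
n=28: 1·28 2·14 4·7 7·4 14·2 28·1  f→[1+1+1+1+1+1]=6
d|29:{29,1}  Σf=1+1=2
n=30: 1·30 2·15 3·10 5·6 6·5 10·3 15·2 30·1  f→[1+1+1+1+1+1+1+1]=8
[q^31] f(1)=1,f(31)=1 ⇒ 2
[q^32] f(32)=1,f(16)=1,f(8)=1,f(4)=1,f(2)=1,f(1)=1 ⇒ 6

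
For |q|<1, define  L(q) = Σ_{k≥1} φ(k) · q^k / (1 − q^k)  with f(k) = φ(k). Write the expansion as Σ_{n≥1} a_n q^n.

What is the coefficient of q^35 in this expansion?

[q^35] φ(1)=1,φ(5)=4,φ(7)=6,φ(35)=24 ⇒ 35

a_35 = 35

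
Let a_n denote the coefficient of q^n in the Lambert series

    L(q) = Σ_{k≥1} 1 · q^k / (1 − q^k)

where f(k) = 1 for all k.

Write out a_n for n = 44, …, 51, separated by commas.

[q^44] f(1)=1,f(2)=1,f(4)=1,f(11)=1,f(22)=1,f(44)=1 ⇒ 6
n=45: 1·45 3·15 5·9 9·5 15·3 45·1  f→[1+1+1+1+1+1]=6
q^46  k|46↦f(k): 1:1 2:1 23:1 46:1  a_46=4
[q^47] f(47)=1,f(1)=1 ⇒ 2
q^48  k|48↦f(k): 48:1 24:1 16:1 12:1 8:1 6:1 4:1 3:1 2:1 1:1  a_48=10
q^49  k|49↦f(k): 49:1 7:1 1:1  a_49=3
d|50:{1,2,5,10,25,50}  Σf=1+1+1+1+1+1=6
n=51: 51·1 17·3 3·17 1·51  f→[1+1+1+1]=4

6, 6, 4, 2, 10, 3, 6, 4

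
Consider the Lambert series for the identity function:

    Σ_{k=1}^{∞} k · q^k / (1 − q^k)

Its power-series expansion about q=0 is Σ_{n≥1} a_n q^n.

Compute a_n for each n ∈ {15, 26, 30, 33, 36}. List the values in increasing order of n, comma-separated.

d|15:{1,3,5,15}  Σf=1+3+5+15=24
n=26: 1·26 2·13 13·2 26·1  f→[1+2+13+26]=42
d|30:{30,15,10,6,5,3,2,1}  Σf=30+15+10+6+5+3+2+1=72
n=33: 1·33 3·11 11·3 33·1  f→[1+3+11+33]=48
q^36  k|36↦f(k): 36:36 18:18 12:12 9:9 6:6 4:4 3:3 2:2 1:1  a_36=91

24, 42, 72, 48, 91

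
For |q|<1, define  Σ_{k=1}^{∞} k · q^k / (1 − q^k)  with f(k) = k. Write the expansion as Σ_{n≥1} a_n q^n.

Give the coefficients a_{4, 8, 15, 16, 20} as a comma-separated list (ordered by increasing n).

q^4  k|4↦f(k): 1:1 2:2 4:4  a_4=7
[q^8] f(1)=1,f(2)=2,f(4)=4,f(8)=8 ⇒ 15
[q^15] f(1)=1,f(3)=3,f(5)=5,f(15)=15 ⇒ 24
n=16: 16·1 8·2 4·4 2·8 1·16  f→[16+8+4+2+1]=31
n=20: 1·20 2·10 4·5 5·4 10·2 20·1  f→[1+2+4+5+10+20]=42

7, 15, 24, 31, 42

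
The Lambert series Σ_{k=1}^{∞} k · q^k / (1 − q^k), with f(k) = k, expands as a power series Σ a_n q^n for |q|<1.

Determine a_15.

n=15: 1·15 3·5 5·3 15·1  f→[1+3+5+15]=24

a_15 = 24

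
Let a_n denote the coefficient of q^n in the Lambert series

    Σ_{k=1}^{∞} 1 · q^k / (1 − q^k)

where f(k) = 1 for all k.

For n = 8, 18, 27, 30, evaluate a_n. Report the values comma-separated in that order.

4, 6, 4, 8

n=8: 8·1 4·2 2·4 1·8  f→[1+1+1+1]=4
q^18  k|18↦f(k): 18:1 9:1 6:1 3:1 2:1 1:1  a_18=6
n=27: 27·1 9·3 3·9 1·27  f→[1+1+1+1]=4
n=30: 1·30 2·15 3·10 5·6 6·5 10·3 15·2 30·1  f→[1+1+1+1+1+1+1+1]=8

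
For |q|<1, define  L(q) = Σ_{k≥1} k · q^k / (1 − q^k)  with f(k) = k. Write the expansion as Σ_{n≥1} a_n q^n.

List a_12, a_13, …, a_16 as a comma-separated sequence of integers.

28, 14, 24, 24, 31

d|12:{12,6,4,3,2,1}  Σf=12+6+4+3+2+1=28
n=13: 13·1 1·13  f→[13+1]=14
[q^14] f(1)=1,f(2)=2,f(7)=7,f(14)=14 ⇒ 24
d|15:{1,3,5,15}  Σf=1+3+5+15=24
n=16: 1·16 2·8 4·4 8·2 16·1  f→[1+2+4+8+16]=31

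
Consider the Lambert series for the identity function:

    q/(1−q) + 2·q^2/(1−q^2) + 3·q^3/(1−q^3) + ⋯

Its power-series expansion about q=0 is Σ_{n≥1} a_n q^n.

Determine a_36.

n=36: 1·36 2·18 3·12 4·9 6·6 9·4 12·3 18·2 36·1  f→[1+2+3+4+6+9+12+18+36]=91

a_36 = 91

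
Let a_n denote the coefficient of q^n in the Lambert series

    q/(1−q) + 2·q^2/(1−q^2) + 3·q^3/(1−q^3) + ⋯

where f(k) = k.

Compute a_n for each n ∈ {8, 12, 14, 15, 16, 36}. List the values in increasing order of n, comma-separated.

[q^8] f(8)=8,f(4)=4,f(2)=2,f(1)=1 ⇒ 15
[q^12] f(12)=12,f(6)=6,f(4)=4,f(3)=3,f(2)=2,f(1)=1 ⇒ 28
d|14:{1,2,7,14}  Σf=1+2+7+14=24
q^15  k|15↦f(k): 15:15 5:5 3:3 1:1  a_15=24
d|16:{16,8,4,2,1}  Σf=16+8+4+2+1=31
n=36: 1·36 2·18 3·12 4·9 6·6 9·4 12·3 18·2 36·1  f→[1+2+3+4+6+9+12+18+36]=91

15, 28, 24, 24, 31, 91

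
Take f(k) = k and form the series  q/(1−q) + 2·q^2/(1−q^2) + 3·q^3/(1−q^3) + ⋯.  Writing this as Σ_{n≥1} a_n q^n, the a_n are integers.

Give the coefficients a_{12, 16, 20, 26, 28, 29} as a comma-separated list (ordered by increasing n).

28, 31, 42, 42, 56, 30

n=12: 1·12 2·6 3·4 4·3 6·2 12·1  f→[1+2+3+4+6+12]=28
d|16:{16,8,4,2,1}  Σf=16+8+4+2+1=31
n=20: 20·1 10·2 5·4 4·5 2·10 1·20  f→[20+10+5+4+2+1]=42
d|26:{1,2,13,26}  Σf=1+2+13+26=42
d|28:{1,2,4,7,14,28}  Σf=1+2+4+7+14+28=56
q^29  k|29↦f(k): 29:29 1:1  a_29=30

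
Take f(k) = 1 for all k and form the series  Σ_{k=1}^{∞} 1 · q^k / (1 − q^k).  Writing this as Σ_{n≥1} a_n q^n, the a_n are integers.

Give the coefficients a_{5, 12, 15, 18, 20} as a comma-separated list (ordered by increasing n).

q^5  k|5↦f(k): 1:1 5:1  a_5=2
n=12: 12·1 6·2 4·3 3·4 2·6 1·12  f→[1+1+1+1+1+1]=6
n=15: 15·1 5·3 3·5 1·15  f→[1+1+1+1]=4
d|18:{18,9,6,3,2,1}  Σf=1+1+1+1+1+1=6
d|20:{20,10,5,4,2,1}  Σf=1+1+1+1+1+1=6

2, 6, 4, 6, 6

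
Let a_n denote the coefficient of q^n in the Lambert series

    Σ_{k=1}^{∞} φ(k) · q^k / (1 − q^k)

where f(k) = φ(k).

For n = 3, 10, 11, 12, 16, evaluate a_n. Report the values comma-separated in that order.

n=3: 1·3 3·1  φ→[1+2]=3
d|10:{1,2,5,10}  Σφ=1+1+4+4=10
d|11:{1,11}  Σφ=1+10=11
[q^12] φ(1)=1,φ(2)=1,φ(3)=2,φ(4)=2,φ(6)=2,φ(12)=4 ⇒ 12
q^16  k|16↦φ(k): 16:8 8:4 4:2 2:1 1:1  a_16=16

3, 10, 11, 12, 16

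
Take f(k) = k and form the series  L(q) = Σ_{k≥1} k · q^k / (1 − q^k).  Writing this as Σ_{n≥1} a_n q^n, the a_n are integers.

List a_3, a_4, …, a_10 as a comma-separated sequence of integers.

n=3: 1·3 3·1  f→[1+3]=4
[q^4] f(1)=1,f(2)=2,f(4)=4 ⇒ 7
n=5: 5·1 1·5  f→[5+1]=6
[q^6] f(1)=1,f(2)=2,f(3)=3,f(6)=6 ⇒ 12
d|7:{1,7}  Σf=1+7=8
d|8:{1,2,4,8}  Σf=1+2+4+8=15
n=9: 1·9 3·3 9·1  f→[1+3+9]=13
n=10: 10·1 5·2 2·5 1·10  f→[10+5+2+1]=18

4, 7, 6, 12, 8, 15, 13, 18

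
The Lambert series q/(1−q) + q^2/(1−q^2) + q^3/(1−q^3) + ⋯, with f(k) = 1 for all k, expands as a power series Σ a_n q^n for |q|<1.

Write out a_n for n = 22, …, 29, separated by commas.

4, 2, 8, 3, 4, 4, 6, 2

[q^22] f(1)=1,f(2)=1,f(11)=1,f(22)=1 ⇒ 4
[q^23] f(23)=1,f(1)=1 ⇒ 2
n=24: 24·1 12·2 8·3 6·4 4·6 3·8 2·12 1·24  f→[1+1+1+1+1+1+1+1]=8
n=25: 25·1 5·5 1·25  f→[1+1+1]=3
[q^26] f(26)=1,f(13)=1,f(2)=1,f(1)=1 ⇒ 4
n=27: 27·1 9·3 3·9 1·27  f→[1+1+1+1]=4
n=28: 28·1 14·2 7·4 4·7 2·14 1·28  f→[1+1+1+1+1+1]=6
q^29  k|29↦f(k): 29:1 1:1  a_29=2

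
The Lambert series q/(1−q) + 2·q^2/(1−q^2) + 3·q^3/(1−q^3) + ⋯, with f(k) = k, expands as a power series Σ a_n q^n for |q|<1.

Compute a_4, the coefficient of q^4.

a_4 = 7

d|4:{1,2,4}  Σf=1+2+4=7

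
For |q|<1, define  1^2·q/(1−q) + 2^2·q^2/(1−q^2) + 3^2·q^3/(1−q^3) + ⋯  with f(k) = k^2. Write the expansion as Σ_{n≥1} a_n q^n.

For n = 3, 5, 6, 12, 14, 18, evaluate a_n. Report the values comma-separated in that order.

d|3:{3,1}  Σf=9+1=10
d|5:{1,5}  Σf=1+25=26
[q^6] f(1)=1,f(2)=4,f(3)=9,f(6)=36 ⇒ 50
d|12:{1,2,3,4,6,12}  Σf=1+4+9+16+36+144=210
d|14:{14,7,2,1}  Σf=196+49+4+1=250
n=18: 1·18 2·9 3·6 6·3 9·2 18·1  f→[1+4+9+36+81+324]=455

10, 26, 50, 210, 250, 455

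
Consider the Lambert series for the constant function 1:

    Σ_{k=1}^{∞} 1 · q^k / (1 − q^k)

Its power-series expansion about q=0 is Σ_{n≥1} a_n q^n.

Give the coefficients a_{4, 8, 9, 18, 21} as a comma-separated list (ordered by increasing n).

n=4: 1·4 2·2 4·1  f→[1+1+1]=3
q^8  k|8↦f(k): 1:1 2:1 4:1 8:1  a_8=4
q^9  k|9↦f(k): 9:1 3:1 1:1  a_9=3
[q^18] f(1)=1,f(2)=1,f(3)=1,f(6)=1,f(9)=1,f(18)=1 ⇒ 6
d|21:{21,7,3,1}  Σf=1+1+1+1=4

3, 4, 3, 6, 4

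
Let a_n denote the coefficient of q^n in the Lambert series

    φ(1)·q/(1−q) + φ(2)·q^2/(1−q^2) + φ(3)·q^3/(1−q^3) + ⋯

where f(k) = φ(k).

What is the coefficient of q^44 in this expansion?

[q^44] φ(44)=20,φ(22)=10,φ(11)=10,φ(4)=2,φ(2)=1,φ(1)=1 ⇒ 44

a_44 = 44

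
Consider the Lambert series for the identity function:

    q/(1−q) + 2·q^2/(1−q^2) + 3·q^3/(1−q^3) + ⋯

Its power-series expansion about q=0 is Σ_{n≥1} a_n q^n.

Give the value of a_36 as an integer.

q^36  k|36↦f(k): 36:36 18:18 12:12 9:9 6:6 4:4 3:3 2:2 1:1  a_36=91

a_36 = 91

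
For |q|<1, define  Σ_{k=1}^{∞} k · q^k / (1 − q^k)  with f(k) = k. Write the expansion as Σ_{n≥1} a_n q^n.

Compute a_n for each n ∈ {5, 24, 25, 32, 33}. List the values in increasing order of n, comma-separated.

6, 60, 31, 63, 48

n=5: 1·5 5·1  f→[1+5]=6
[q^24] f(24)=24,f(12)=12,f(8)=8,f(6)=6,f(4)=4,f(3)=3,f(2)=2,f(1)=1 ⇒ 60
n=25: 25·1 5·5 1·25  f→[25+5+1]=31
[q^32] f(32)=32,f(16)=16,f(8)=8,f(4)=4,f(2)=2,f(1)=1 ⇒ 63
[q^33] f(1)=1,f(3)=3,f(11)=11,f(33)=33 ⇒ 48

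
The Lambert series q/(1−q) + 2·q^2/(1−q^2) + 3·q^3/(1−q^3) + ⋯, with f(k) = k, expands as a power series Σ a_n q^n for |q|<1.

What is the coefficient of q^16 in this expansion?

a_16 = 31

d|16:{16,8,4,2,1}  Σf=16+8+4+2+1=31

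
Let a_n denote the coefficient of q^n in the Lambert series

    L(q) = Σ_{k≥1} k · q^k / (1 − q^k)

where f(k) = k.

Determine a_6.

a_6 = 12

[q^6] f(1)=1,f(2)=2,f(3)=3,f(6)=6 ⇒ 12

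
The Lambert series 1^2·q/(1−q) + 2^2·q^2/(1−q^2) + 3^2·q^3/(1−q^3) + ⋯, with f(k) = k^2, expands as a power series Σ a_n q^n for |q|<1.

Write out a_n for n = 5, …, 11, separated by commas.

26, 50, 50, 85, 91, 130, 122

q^5  k|5↦f(k): 5:25 1:1  a_5=26
q^6  k|6↦f(k): 6:36 3:9 2:4 1:1  a_6=50
n=7: 7·1 1·7  f→[49+1]=50
[q^8] f(1)=1,f(2)=4,f(4)=16,f(8)=64 ⇒ 85
d|9:{9,3,1}  Σf=81+9+1=91
d|10:{1,2,5,10}  Σf=1+4+25+100=130
n=11: 1·11 11·1  f→[1+121]=122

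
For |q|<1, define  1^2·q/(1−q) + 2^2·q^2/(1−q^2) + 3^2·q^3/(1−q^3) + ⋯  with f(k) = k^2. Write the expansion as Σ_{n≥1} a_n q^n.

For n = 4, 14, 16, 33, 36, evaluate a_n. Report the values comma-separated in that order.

21, 250, 341, 1220, 1911

d|4:{4,2,1}  Σf=16+4+1=21
n=14: 14·1 7·2 2·7 1·14  f→[196+49+4+1]=250
q^16  k|16↦f(k): 1:1 2:4 4:16 8:64 16:256  a_16=341
d|33:{33,11,3,1}  Σf=1089+121+9+1=1220
q^36  k|36↦f(k): 1:1 2:4 3:9 4:16 6:36 9:81 12:144 18:324 36:1296  a_36=1911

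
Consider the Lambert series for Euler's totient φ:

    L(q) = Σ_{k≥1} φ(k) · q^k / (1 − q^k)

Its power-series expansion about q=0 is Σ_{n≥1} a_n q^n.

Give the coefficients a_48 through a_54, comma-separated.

n=48: 48·1 24·2 16·3 12·4 8·6 6·8 4·12 3·16 2·24 1·48  φ→[16+8+8+4+4+2+2+2+1+1]=48
[q^49] φ(49)=42,φ(7)=6,φ(1)=1 ⇒ 49
d|50:{50,25,10,5,2,1}  Σφ=20+20+4+4+1+1=50
n=51: 1·51 3·17 17·3 51·1  φ→[1+2+16+32]=51
d|52:{52,26,13,4,2,1}  Σφ=24+12+12+2+1+1=52
n=53: 1·53 53·1  φ→[1+52]=53
[q^54] φ(1)=1,φ(2)=1,φ(3)=2,φ(6)=2,φ(9)=6,φ(18)=6,φ(27)=18,φ(54)=18 ⇒ 54

48, 49, 50, 51, 52, 53, 54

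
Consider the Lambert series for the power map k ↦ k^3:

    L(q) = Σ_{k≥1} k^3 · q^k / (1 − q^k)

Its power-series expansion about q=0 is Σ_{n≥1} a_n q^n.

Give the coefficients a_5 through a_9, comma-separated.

[q^5] f(1)=1,f(5)=125 ⇒ 126
d|6:{1,2,3,6}  Σf=1+8+27+216=252
q^7  k|7↦f(k): 1:1 7:343  a_7=344
n=8: 8·1 4·2 2·4 1·8  f→[512+64+8+1]=585
n=9: 9·1 3·3 1·9  f→[729+27+1]=757

126, 252, 344, 585, 757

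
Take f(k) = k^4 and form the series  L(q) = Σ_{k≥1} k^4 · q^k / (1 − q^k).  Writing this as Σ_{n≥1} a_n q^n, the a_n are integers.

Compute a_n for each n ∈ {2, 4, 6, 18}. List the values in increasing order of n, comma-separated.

17, 273, 1394, 112931

[q^2] f(1)=1,f(2)=16 ⇒ 17
n=4: 1·4 2·2 4·1  f→[1+16+256]=273
q^6  k|6↦f(k): 1:1 2:16 3:81 6:1296  a_6=1394
[q^18] f(18)=104976,f(9)=6561,f(6)=1296,f(3)=81,f(2)=16,f(1)=1 ⇒ 112931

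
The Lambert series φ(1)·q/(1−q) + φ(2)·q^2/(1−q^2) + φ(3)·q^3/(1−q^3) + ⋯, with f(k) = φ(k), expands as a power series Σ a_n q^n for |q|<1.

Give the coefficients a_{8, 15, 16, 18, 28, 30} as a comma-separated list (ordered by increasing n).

q^8  k|8↦φ(k): 8:4 4:2 2:1 1:1  a_8=8
q^15  k|15↦φ(k): 1:1 3:2 5:4 15:8  a_15=15
d|16:{1,2,4,8,16}  Σφ=1+1+2+4+8=16
d|18:{18,9,6,3,2,1}  Σφ=6+6+2+2+1+1=18
n=28: 28·1 14·2 7·4 4·7 2·14 1·28  φ→[12+6+6+2+1+1]=28
q^30  k|30↦φ(k): 30:8 15:8 10:4 6:2 5:4 3:2 2:1 1:1  a_30=30

8, 15, 16, 18, 28, 30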